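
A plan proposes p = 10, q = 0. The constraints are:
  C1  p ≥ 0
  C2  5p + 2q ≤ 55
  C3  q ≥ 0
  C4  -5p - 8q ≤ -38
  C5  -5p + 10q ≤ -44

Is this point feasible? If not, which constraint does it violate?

C1: 10 ≥ 0 ✓
C2: 50 ≤ 55 ✓
C3: 0 ≥ 0 ✓
C4: -50 ≤ -38 ✓
C5: -50 ≤ -44 ✓

feasible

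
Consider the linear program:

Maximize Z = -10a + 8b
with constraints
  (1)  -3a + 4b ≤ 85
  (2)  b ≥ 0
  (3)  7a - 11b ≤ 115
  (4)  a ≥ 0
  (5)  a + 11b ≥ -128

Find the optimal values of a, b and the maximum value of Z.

Extreme points and Z = -10a + 8b:
  (0, 85/4) → Z = 170
  (115/7, 0) → Z = -1150/7
  (0, 0) → Z = 0
The feasible region is unbounded (it extends along (11, 7), (4, 3)), but Z strictly decreases along every unbounded feasible direction, so there is no improving ray and the maximum is attained at a vertex.

a = 0, b = 85/4, maximum Z = 170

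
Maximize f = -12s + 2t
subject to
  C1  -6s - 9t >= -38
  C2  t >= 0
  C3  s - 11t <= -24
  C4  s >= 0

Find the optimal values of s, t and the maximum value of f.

s = 0, t = 38/9, maximum f = 76/9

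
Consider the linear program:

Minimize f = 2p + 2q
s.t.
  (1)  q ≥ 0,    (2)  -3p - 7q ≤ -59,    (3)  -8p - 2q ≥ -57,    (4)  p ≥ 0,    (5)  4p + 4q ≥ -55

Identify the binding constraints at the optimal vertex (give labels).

(2) and (4)

Vertices and f = 2p + 2q:
  (281/50, 301/50) → f = 582/25
  (0, 59/7) → f = 118/7
  (0, 57/2) → f = 57

The minimum is at (0, 59/7). Substituting into each constraint, equality holds for (2) and (4); the remaining constraints have slack.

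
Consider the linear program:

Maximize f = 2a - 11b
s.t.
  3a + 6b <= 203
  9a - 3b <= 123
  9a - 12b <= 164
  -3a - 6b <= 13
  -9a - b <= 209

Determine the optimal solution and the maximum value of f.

a = 46/5, b = -203/30, maximum f = 557/6

Vertices and f = 2a - 11b:
  (449/21, 162/7) → f = -4448/21
  (-1457/51, 818/17) → f = -29908/51
  (328/27, -41/9) → f = 2009/27
  (46/5, -203/30) → f = 557/6
  (-73/3, 10) → f = -476/3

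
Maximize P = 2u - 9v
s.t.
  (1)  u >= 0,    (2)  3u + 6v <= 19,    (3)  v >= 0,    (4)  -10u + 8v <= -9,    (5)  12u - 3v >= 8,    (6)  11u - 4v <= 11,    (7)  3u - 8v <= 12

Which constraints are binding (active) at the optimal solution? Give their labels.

Extreme points and P = 2u - 9v:
  (9/10, 0) → P = 9/5
  (1, 0) → P = 2
  (13/12, 11/48) → P = 5/48

The maximum is at (1, 0). Substituting into each constraint, equality holds for (3) and (6); the remaining constraints have slack.

(3) and (6)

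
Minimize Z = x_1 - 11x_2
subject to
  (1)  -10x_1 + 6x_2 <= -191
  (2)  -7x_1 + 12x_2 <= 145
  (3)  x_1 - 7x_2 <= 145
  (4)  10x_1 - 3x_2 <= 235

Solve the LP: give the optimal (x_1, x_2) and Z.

Corner points and Z = x_1 - 11x_2:
  (467/64, -1259/64) → Z = 3579/16
  (279/10, 44/3) → Z = -4003/30
  (1210/67, -1215/67) → Z = 14575/67

At the optimal vertex, -10x_1 + 6x_2 = -191 and 10x_1 - 3x_2 = 235.
Solving simultaneously gives x_1 = 279/10, x_2 = 44/3.

x_1 = 279/10, x_2 = 44/3, minimum Z = -4003/30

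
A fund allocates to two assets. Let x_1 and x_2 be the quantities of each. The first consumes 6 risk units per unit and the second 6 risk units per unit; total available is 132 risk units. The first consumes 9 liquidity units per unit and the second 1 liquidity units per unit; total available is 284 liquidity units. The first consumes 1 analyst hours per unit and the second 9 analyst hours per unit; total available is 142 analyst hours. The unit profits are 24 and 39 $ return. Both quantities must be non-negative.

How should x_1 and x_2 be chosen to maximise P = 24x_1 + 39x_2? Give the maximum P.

x_1 = 7, x_2 = 15, maximum P = 753

Feasible corners and P = 24x_1 + 39x_2:
  (0, 0) → P = 0
  (0, 142/9) → P = 1846/3
  (22, 0) → P = 528
  (7, 15) → P = 753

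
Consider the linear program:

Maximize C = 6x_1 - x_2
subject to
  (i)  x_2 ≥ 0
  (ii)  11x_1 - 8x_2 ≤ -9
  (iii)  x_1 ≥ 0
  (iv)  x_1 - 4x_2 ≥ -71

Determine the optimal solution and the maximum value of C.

x_1 = 133/9, x_2 = 193/9, maximum C = 605/9

Corner points and C = 6x_1 - x_2:
  (0, 9/8) → C = -9/8
  (133/9, 193/9) → C = 605/9
  (0, 71/4) → C = -71/4

The optimum lies where 11x_1 - 8x_2 = -9 and x_1 - 4x_2 = -71.
Solving simultaneously gives x_1 = 133/9, x_2 = 193/9.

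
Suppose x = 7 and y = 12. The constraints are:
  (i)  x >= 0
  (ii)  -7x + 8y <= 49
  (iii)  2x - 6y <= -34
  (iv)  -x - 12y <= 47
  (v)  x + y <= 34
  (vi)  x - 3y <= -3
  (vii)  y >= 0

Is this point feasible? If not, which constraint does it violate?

feasible

(i): 7 ≥ 0 ✓
(ii): 47 ≤ 49 ✓
(iii): -58 ≤ -34 ✓
(iv): -151 ≤ 47 ✓
(v): 19 ≤ 34 ✓
(vi): -29 ≤ -3 ✓
(vii): 12 ≥ 0 ✓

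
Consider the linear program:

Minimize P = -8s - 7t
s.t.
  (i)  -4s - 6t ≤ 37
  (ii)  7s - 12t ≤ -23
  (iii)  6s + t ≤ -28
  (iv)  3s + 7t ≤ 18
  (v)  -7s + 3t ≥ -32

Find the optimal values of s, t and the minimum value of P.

s = -214/39, t = 64/13, minimum P = 368/39

Vertices and P = -8s - 7t:
  (-97/15, -167/90) → P = 1165/18
  (-367/10, 183/10) → P = 331/2
  (-359/79, -58/79) → P = 3278/79
  (-214/39, 64/13) → P = 368/39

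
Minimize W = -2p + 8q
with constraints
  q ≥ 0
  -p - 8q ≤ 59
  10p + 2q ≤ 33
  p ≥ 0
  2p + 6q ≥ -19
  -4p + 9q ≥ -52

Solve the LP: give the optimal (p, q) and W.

Extreme points and W = -2p + 8q:
  (33/10, 0) → W = -33/5
  (0, 0) → W = 0
  (0, 33/2) → W = 132

At the optimal vertex, q = 0 and 10p + 2q = 33.
Solving simultaneously gives p = 33/10, q = 0.

p = 33/10, q = 0, minimum W = -33/5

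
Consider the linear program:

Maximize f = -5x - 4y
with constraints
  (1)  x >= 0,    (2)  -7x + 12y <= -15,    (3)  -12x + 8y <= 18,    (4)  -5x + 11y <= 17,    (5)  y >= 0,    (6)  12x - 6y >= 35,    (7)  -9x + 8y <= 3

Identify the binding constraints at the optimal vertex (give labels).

Vertices and f = -5x - 4y:
  (369/17, 194/17) → f = -2621/17
  (55/17, 65/102) → f = -955/51
  (35/12, 0) → f = -175/12
The feasible region is unbounded (it extends along (11, 5), (1, 0)), but f strictly decreases along every unbounded feasible direction, so there is no improving ray and the maximum is attained at a vertex.

The maximum is at (35/12, 0). Substituting into each constraint, equality holds for (5) and (6); the remaining constraints have slack.

(5) and (6)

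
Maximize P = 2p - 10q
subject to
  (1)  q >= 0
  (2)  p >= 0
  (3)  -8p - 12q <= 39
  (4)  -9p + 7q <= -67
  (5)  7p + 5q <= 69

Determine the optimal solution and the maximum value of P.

p = 69/7, q = 0, maximum P = 138/7

Extreme points and P = 2p - 10q:
  (67/9, 0) → P = 134/9
  (69/7, 0) → P = 138/7
  (409/47, 76/47) → P = 58/47

The binding constraints are q = 0 and 7p + 5q = 69.
Solving simultaneously gives p = 69/7, q = 0.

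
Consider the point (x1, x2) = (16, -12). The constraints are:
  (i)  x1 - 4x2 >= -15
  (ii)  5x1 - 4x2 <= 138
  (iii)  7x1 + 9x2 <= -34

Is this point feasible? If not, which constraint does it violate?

not feasible — violates (iii)

Constraint (iii): 7x1 + 9x2 = 4, which is not ≤ -34. All other constraints are satisfied.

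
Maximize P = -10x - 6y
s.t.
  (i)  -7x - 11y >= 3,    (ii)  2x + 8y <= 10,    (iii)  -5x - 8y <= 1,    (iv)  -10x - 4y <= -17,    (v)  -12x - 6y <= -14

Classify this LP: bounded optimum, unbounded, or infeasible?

infeasible

The boundaries -7x - 11y = 3 and -10x - 4y = -17 meet at (199/82, -149/82), but that point violates -5x - 8y ≤ 1. Every candidate vertex is excluded by some other constraint, so the feasible region is empty.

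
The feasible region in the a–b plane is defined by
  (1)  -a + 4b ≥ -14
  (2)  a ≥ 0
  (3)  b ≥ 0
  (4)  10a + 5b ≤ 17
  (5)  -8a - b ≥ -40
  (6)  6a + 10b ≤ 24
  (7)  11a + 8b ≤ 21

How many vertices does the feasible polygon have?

Intersecting each pair of boundary lines and keeping only the points that satisfy every inequality leaves:
  (0, 0)
  (0, 12/5)
  (17/10, 0)
  (31/25, 23/25)
  (9/31, 69/31)

5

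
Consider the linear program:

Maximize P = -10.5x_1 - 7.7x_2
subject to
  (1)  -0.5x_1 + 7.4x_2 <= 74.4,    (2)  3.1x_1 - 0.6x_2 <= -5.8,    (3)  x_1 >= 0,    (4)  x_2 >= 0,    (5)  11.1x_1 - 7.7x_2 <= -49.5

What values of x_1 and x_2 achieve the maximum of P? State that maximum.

Vertices and P = -10.5x_1 - 7.7x_2:
  (43/566, 11387/1132) → P = -885829/11320
  (0, 372/37) → P = -14322/185
  (0, 29/3) → P = -2233/30

At the optimal vertex, 3.1x_1 - 0.6x_2 = -5.8 and x_1 = 0.
Solving simultaneously gives x_1 = 0, x_2 = 29/3.

x_1 = 0, x_2 = 29/3, maximum P = -2233/30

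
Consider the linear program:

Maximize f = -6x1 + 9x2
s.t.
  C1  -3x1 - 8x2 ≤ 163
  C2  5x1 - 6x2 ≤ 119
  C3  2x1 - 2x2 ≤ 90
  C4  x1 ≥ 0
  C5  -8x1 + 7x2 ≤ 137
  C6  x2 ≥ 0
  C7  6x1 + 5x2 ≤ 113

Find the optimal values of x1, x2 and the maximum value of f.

Vertices and f = -6x1 + 9x2:
  (0, 137/7) → f = 1233/7
  (0, 0) → f = 0
  (53/41, 863/41) → f = 7449/41
  (113/6, 0) → f = -113

x1 = 53/41, x2 = 863/41, maximum f = 7449/41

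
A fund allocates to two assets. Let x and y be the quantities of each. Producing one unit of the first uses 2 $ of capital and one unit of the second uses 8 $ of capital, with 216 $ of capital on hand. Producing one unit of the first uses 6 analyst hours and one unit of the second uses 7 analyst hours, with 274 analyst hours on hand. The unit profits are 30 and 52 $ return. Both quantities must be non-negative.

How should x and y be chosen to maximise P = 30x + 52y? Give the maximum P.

Vertices and P = 30x + 52y:
  (0, 0) → P = 0
  (0, 27) → P = 1404
  (137/3, 0) → P = 1370
  (20, 22) → P = 1744

x = 20, y = 22, maximum P = 1744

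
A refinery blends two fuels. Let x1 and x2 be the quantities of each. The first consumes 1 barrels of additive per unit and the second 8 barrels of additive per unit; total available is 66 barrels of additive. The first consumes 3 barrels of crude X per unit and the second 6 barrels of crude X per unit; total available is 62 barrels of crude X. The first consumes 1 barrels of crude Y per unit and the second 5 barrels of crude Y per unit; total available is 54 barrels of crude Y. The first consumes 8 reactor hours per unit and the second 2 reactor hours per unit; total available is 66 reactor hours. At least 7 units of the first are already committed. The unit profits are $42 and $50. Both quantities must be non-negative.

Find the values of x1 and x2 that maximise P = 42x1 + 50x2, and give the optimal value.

x1 = 7, x2 = 5, maximum P = 544

Vertices and P = 42x1 + 50x2:
  (33/4, 0) → P = 693/2
  (7, 0) → P = 294
  (7, 5) → P = 544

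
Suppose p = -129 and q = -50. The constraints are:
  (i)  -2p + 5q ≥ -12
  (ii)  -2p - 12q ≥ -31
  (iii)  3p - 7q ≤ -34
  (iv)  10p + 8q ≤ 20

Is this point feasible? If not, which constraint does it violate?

feasible

(i): 8 ≥ -12 ✓
(ii): 858 ≥ -31 ✓
(iii): -37 ≤ -34 ✓
(iv): -1690 ≤ 20 ✓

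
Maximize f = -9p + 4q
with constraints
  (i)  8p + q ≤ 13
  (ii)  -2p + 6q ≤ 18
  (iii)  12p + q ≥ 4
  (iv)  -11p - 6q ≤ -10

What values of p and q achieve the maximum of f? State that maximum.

p = 3/37, q = 112/37, maximum f = 421/37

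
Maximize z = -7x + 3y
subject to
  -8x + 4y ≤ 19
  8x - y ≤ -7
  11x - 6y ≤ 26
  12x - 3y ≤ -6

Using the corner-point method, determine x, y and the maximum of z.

x = -109/2, y = -417/4, maximum z = 275/4

Extreme points and z = -7x + 3y:
  (-3/8, 4) → z = 117/8
  (-109/2, -417/4) → z = 275/4
  (-5/4, -3) → z = -1/4
  (-38/13, -126/13) → z = -112/13

The binding constraints are -8x + 4y = 19 and 11x - 6y = 26.
Solving simultaneously gives x = -109/2, y = -417/4.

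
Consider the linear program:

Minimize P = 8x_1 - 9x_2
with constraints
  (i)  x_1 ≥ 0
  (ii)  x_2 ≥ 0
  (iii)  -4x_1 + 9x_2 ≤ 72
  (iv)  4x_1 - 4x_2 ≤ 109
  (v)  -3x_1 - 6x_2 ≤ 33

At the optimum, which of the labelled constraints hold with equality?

(i) and (iii)

Extreme points and P = 8x_1 - 9x_2:
  (0, 0) → P = 0
  (0, 8) → P = -72
  (109/4, 0) → P = 218
  (1269/20, 181/5) → P = 909/5

The minimum is at (0, 8). Substituting into each constraint, equality holds for (i) and (iii); the remaining constraints have slack.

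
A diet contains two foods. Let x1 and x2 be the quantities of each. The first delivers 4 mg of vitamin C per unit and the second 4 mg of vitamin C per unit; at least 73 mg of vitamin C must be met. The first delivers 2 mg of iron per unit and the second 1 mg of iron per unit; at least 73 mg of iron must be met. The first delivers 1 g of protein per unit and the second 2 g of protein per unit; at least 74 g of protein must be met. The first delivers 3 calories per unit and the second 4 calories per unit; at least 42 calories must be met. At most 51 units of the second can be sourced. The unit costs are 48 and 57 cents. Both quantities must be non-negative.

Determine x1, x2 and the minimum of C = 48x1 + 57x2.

Extreme points and C = 48x1 + 57x2:
  (74, 0) → C = 3552
  (24, 25) → C = 2577
  (11, 51) → C = 3435
The feasible region is unbounded (it extends along (1, 0)), but C strictly increases along every unbounded feasible direction, so there is no improving ray and the minimum is attained at a vertex.

The optimum lies where 2x1 + x2 = 73 and x1 + 2x2 = 74.
Solving simultaneously gives x1 = 24, x2 = 25.

x1 = 24, x2 = 25, minimum C = 2577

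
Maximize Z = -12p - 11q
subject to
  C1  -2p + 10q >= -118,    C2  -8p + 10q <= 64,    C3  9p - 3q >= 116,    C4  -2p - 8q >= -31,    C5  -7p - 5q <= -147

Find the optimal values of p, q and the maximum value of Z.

p = 103/4, q = -133/20, maximum Z = -4717/20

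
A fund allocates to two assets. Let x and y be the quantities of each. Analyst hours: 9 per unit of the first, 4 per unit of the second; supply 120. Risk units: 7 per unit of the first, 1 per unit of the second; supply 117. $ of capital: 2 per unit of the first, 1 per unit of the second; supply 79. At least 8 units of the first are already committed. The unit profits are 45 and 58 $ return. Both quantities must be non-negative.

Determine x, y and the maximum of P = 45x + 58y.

Feasible corners and P = 45x + 58y:
  (40/3, 0) → P = 600
  (8, 0) → P = 360
  (8, 12) → P = 1056

The optimum lies where 9x + 4y = 120 and x = 8.
Solving simultaneously gives x = 8, y = 12.

x = 8, y = 12, maximum P = 1056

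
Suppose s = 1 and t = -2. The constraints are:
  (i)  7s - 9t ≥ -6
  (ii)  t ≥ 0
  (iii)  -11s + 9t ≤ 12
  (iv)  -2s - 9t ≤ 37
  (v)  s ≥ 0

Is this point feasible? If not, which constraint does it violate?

Constraint (ii): t = -2, which is not ≥ 0. All other constraints are satisfied.

not feasible — violates (ii)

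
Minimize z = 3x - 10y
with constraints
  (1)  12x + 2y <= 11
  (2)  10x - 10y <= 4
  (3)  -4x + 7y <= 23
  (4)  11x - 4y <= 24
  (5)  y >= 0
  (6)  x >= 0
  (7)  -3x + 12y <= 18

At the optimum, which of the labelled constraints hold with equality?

Vertices and z = 3x - 10y:
  (59/70, 31/70) → z = -19/10
  (16/25, 83/50) → z = -367/25
  (2/5, 0) → z = 6/5
  (0, 0) → z = 0
  (0, 3/2) → z = -15

The minimum is at (0, 3/2). Substituting into each constraint, equality holds for (6) and (7); the remaining constraints have slack.

(6) and (7)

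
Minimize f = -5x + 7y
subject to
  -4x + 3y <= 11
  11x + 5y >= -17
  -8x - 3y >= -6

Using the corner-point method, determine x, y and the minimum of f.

x = 81/7, y = -202/7, minimum f = -1819/7

Feasible corners and f = -5x + 7y:
  (-2, 1) → f = 17
  (-5/12, 28/9) → f = 859/36
  (81/7, -202/7) → f = -1819/7

At the optimal vertex, 11x + 5y = -17 and -8x - 3y = -6.
Solving simultaneously gives x = 81/7, y = -202/7.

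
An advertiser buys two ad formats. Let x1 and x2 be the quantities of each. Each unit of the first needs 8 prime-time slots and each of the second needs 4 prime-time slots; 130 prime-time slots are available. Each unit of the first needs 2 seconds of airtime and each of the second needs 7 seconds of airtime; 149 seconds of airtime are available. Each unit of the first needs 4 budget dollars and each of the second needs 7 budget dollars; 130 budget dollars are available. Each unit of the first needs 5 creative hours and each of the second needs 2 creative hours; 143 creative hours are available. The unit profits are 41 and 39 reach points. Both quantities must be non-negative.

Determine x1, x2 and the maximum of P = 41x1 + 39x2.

x1 = 39/4, x2 = 13, maximum P = 3627/4

Extreme points and P = 41x1 + 39x2:
  (0, 0) → P = 0
  (0, 130/7) → P = 5070/7
  (65/4, 0) → P = 2665/4
  (39/4, 13) → P = 3627/4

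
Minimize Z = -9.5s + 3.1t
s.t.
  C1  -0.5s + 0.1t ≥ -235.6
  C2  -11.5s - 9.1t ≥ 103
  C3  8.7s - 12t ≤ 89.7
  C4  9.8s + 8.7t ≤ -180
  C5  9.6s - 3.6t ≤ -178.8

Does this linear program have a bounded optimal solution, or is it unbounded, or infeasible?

Feasible corners and Z = -9.5s + 3.1t:
  (-6857/233, -6713/233) → Z = 221656/1165
  (-6121/330, 101/495) → Z = 1750747/9900
The feasible region has finitely many vertices and no improving ray; the minimum is 1750747/9900 at (-6121/330, 101/495).

bounded optimum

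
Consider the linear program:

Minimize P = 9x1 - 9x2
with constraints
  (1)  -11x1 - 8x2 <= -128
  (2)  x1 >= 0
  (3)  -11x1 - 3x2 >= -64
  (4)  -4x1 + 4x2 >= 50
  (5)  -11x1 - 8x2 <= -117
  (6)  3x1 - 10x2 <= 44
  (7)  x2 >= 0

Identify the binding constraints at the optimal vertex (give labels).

Feasible corners and P = 9x1 - 9x2:
  (0, 16) → P = -144
  (28/19, 531/38) → P = -225/2
  (0, 64/3) → P = -192
  (53/28, 403/28) → P = -225/2

The minimum is at (0, 64/3). Substituting into each constraint, equality holds for (2) and (3); the remaining constraints have slack.

(2) and (3)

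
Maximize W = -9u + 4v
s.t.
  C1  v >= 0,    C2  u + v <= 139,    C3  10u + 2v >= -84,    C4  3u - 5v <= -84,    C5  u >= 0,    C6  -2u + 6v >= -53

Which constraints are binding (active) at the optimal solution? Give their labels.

C2 and C5

Extreme points and W = -9u + 4v:
  (611/8, 501/8) → W = -3495/8
  (0, 139) → W = 556
  (0, 84/5) → W = 336/5

The maximum is at (0, 139). Substituting into each constraint, equality holds for C2 and C5; the remaining constraints have slack.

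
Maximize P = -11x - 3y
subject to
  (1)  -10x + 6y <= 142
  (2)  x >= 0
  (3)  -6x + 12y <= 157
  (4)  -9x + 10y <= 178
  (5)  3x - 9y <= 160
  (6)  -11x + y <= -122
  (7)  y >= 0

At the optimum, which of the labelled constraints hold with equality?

(6) and (7)

Vertices and P = -11x - 3y:
  (1621/126, 2459/126) → P = -12604/63
  (160/3, 0) → P = -1760/3
  (122/11, 0) → P = -122
The feasible region is unbounded (it extends along (3, 1), (2, 1)), but P strictly decreases along every unbounded feasible direction, so there is no improving ray and the maximum is attained at a vertex.

The maximum is at (122/11, 0). Substituting into each constraint, equality holds for (6) and (7); the remaining constraints have slack.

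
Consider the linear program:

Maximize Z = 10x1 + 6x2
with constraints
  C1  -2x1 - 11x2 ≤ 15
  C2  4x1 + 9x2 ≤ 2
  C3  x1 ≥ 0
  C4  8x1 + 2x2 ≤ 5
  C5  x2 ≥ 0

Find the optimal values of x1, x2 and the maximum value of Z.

Feasible corners and Z = 10x1 + 6x2:
  (0, 2/9) → Z = 4/3
  (1/2, 0) → Z = 5
  (0, 0) → Z = 0

The binding constraints are 4x1 + 9x2 = 2 and x2 = 0.
Solving simultaneously gives x1 = 1/2, x2 = 0.

x1 = 1/2, x2 = 0, maximum Z = 5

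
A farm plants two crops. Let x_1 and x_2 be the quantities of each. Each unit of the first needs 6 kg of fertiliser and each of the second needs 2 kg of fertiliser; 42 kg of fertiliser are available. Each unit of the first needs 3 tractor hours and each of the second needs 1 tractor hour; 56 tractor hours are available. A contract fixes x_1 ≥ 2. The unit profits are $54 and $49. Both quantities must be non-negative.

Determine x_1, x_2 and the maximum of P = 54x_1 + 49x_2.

Corner points and P = 54x_1 + 49x_2:
  (7, 0) → P = 378
  (2, 0) → P = 108
  (2, 15) → P = 843

x_1 = 2, x_2 = 15, maximum P = 843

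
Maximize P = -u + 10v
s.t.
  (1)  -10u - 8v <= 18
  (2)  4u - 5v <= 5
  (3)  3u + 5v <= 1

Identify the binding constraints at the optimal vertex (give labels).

(1) and (3)

Extreme points and P = -u + 10v:
  (-25/41, -61/41) → P = -585/41
  (-49/13, 32/13) → P = 369/13
  (6/7, -11/35) → P = -4

The maximum is at (-49/13, 32/13). Substituting into each constraint, equality holds for (1) and (3); the remaining constraints have slack.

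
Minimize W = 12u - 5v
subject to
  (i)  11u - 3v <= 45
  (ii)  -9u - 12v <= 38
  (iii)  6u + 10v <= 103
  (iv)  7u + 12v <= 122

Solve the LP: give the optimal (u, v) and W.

u = -80, v = 341/6, minimum W = -7465/6

Feasible corners and W = 12u - 5v:
  (142/53, -823/159) → W = 9227/159
  (302/51, 1027/153) → W = 5737/153
  (-80, 341/6) → W = -7465/6

At the optimal vertex, -9u - 12v = 38 and 7u + 12v = 122.
Solving simultaneously gives u = -80, v = 341/6.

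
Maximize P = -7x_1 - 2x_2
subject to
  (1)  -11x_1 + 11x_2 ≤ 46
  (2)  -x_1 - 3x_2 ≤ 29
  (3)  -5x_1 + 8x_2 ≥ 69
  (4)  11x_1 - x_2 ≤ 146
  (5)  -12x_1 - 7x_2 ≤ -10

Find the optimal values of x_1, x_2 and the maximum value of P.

x_1 = 391/33, x_2 = 529/33, maximum P = -115

Feasible corners and P = -7x_1 - 2x_2:
  (391/33, 529/33) → P = -115
  (826/55, 96/5) → P = -7894/55
  (1237/83, 1489/83) → P = -11637/83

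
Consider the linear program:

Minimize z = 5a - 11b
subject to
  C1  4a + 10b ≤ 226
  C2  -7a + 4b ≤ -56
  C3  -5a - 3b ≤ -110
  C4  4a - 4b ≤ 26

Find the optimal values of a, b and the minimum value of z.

Corner points and z = 5a - 11b:
  (732/43, 679/43) → z = -3809/43
  (291/14, 100/7) → z = -745/14
  (608/41, 490/41) → z = -2350/41
  (259/16, 155/16) → z = -205/8

a = 732/43, b = 679/43, minimum z = -3809/43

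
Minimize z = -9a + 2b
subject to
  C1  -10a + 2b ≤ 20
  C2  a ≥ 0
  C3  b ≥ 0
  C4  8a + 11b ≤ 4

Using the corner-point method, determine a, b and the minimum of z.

a = 1/2, b = 0, minimum z = -9/2

Extreme points and z = -9a + 2b:
  (0, 0) → z = 0
  (0, 4/11) → z = 8/11
  (1/2, 0) → z = -9/2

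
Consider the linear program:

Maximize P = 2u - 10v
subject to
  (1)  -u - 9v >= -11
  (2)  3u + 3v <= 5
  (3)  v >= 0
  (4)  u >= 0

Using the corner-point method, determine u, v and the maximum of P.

u = 5/3, v = 0, maximum P = 10/3

Corner points and P = 2u - 10v:
  (1/2, 7/6) → P = -32/3
  (0, 11/9) → P = -110/9
  (5/3, 0) → P = 10/3
  (0, 0) → P = 0

The binding constraints are 3u + 3v = 5 and v = 0.
Solving simultaneously gives u = 5/3, v = 0.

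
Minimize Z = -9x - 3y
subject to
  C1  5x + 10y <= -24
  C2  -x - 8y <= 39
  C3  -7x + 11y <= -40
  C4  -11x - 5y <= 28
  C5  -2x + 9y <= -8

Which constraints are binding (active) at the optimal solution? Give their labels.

Vertices and Z = -9x - 3y:
  (33/5, -57/10) → Z = -423/10
  (136/125, -368/125) → Z = -24/25
  (-29/83, -401/83) → Z = 1464/83
  (-9/13, -53/13) → Z = 240/13

The minimum is at (33/5, -57/10). Substituting into each constraint, equality holds for C1 and C2; the remaining constraints have slack.

C1 and C2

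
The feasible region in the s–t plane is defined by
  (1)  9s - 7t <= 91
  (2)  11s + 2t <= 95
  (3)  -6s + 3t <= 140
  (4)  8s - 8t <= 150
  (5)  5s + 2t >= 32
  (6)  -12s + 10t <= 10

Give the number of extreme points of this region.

Of the 15 pairwise boundary intersections, those satisfying every inequality are:
  (847/95, -146/95)
  (406/53, -167/53)
  (465/67, 625/67)
  (150/37, 217/37)

4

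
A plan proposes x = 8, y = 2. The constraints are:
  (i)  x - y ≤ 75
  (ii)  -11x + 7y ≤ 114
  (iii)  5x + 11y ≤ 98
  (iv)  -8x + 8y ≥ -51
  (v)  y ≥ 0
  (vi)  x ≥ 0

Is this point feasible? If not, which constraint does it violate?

(i): 6 ≤ 75 ✓
(ii): -74 ≤ 114 ✓
(iii): 62 ≤ 98 ✓
(iv): -48 ≥ -51 ✓
(v): 2 ≥ 0 ✓
(vi): 8 ≥ 0 ✓

feasible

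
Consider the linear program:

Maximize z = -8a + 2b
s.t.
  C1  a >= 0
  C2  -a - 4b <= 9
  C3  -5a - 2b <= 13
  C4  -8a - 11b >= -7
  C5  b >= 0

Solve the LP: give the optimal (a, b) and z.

Corner points and z = -8a + 2b:
  (0, 7/11) → z = 14/11
  (0, 0) → z = 0
  (7/8, 0) → z = -7

The optimum lies where a = 0 and -8a - 11b = -7.
Solving simultaneously gives a = 0, b = 7/11.

a = 0, b = 7/11, maximum z = 14/11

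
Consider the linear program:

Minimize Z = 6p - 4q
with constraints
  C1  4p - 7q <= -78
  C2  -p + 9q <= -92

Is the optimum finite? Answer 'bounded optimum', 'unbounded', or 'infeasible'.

unbounded

From the feasible point (-1346/29, -446/29), moving in the direction (-7, -4) keeps every constraint satisfied while Z decreases without bound.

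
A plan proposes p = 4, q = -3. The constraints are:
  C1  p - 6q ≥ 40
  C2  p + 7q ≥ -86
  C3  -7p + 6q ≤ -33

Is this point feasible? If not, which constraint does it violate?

Constraint C1: p - 6q = 22, which is not ≥ 40. All other constraints are satisfied.

not feasible — violates C1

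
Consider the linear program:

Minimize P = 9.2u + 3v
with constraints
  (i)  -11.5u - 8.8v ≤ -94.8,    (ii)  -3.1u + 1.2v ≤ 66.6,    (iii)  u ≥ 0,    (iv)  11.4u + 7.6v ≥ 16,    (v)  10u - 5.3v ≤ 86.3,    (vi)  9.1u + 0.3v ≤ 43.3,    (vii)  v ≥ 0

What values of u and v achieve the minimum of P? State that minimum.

u = 0, v = 237/22, minimum P = 711/22

Corner points and P = 9.2u + 3v:
  (0, 237/22) → P = 711/22
  (35260/7663, 36473/7663) → P = 433811/7663
  (0, 111/2) → P = 333/2
  (1066/395, 74029/1185) → P = 419181/1975

At the optimal vertex, -11.5u - 8.8v = -94.8 and u = 0.
Solving simultaneously gives u = 0, v = 237/22.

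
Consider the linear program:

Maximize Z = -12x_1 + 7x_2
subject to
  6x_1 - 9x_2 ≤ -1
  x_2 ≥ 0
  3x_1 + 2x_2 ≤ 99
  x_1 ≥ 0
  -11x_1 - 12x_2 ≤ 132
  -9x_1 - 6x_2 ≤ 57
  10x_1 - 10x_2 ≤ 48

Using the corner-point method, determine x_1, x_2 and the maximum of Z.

x_1 = 0, x_2 = 99/2, maximum Z = 693/2

Feasible corners and Z = -12x_1 + 7x_2:
  (0, 1/9) → Z = 7/9
  (221/15, 149/15) → Z = -1609/15
  (0, 99/2) → Z = 693/2
  (543/25, 423/25) → Z = -711/5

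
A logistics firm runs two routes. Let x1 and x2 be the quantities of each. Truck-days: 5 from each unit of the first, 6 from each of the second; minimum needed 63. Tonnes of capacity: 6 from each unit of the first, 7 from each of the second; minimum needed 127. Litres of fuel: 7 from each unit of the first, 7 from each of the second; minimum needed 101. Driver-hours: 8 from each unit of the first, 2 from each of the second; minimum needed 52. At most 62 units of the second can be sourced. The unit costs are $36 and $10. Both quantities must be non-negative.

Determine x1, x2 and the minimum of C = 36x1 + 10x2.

x1 = 5/2, x2 = 16, minimum C = 250

Feasible corners and C = 36x1 + 10x2:
  (0, 26) → C = 260
  (0, 62) → C = 620
  (127/6, 0) → C = 762
  (5/2, 16) → C = 250
The feasible region is unbounded (it extends along (1, 0)), but C strictly increases along every unbounded feasible direction, so there is no improving ray and the minimum is attained at a vertex.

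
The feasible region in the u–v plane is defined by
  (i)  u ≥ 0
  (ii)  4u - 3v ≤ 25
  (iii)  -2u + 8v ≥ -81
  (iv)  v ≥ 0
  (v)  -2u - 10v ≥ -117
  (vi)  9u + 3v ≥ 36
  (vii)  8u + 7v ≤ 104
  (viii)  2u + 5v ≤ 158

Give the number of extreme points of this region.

5

Pairwise boundary intersections that survive every other constraint:
  (25/4, 0)
  (487/52, 54/13)
  (4, 0)
  (3/28, 327/28)
  (221/66, 364/33)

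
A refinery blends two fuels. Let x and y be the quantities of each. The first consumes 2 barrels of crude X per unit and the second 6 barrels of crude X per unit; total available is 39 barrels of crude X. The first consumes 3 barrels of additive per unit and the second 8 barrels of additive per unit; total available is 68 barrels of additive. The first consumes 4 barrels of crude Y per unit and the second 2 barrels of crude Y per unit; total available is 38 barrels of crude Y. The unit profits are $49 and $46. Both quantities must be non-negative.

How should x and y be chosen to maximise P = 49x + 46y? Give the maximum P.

x = 15/2, y = 4, maximum P = 1103/2

Vertices and P = 49x + 46y:
  (0, 0) → P = 0
  (0, 13/2) → P = 299
  (19/2, 0) → P = 931/2
  (15/2, 4) → P = 1103/2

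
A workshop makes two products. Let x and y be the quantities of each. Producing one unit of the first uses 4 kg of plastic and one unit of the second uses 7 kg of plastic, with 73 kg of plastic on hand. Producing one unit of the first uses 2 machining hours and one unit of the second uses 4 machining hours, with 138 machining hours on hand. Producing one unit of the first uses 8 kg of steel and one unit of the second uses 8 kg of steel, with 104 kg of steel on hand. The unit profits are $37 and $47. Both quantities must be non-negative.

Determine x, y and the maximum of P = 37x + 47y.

x = 6, y = 7, maximum P = 551

Extreme points and P = 37x + 47y:
  (0, 0) → P = 0
  (0, 73/7) → P = 3431/7
  (13, 0) → P = 481
  (6, 7) → P = 551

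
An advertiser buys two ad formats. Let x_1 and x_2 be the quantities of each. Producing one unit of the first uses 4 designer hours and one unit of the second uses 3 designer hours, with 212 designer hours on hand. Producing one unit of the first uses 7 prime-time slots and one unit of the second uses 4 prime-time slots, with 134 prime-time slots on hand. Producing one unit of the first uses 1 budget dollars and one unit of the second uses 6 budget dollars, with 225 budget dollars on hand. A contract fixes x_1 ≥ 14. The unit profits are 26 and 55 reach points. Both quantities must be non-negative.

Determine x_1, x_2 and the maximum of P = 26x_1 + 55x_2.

At the optimal vertex, 7x_1 + 4x_2 = 134 and x_1 = 14.
Solving simultaneously gives x_1 = 14, x_2 = 9.

x_1 = 14, x_2 = 9, maximum P = 859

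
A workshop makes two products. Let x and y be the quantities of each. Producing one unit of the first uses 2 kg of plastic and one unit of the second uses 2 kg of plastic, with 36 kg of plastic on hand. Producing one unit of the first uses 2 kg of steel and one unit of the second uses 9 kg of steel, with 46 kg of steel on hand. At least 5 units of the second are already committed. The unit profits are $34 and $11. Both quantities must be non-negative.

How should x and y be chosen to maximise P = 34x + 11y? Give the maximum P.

x = 1/2, y = 5, maximum P = 72

Vertices and P = 34x + 11y:
  (0, 46/9) → P = 506/9
  (0, 5) → P = 55
  (1/2, 5) → P = 72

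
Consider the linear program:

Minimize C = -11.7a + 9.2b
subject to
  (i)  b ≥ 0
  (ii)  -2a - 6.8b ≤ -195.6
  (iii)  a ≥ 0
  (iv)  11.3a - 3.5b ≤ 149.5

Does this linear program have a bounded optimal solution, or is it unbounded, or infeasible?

bounded optimum

Corner points and C = -11.7a + 9.2b:
  (0, 489/17) → C = 22494/85
  (21265/1048, 23891/1048) → C = -290033/10480
The feasible region has finitely many vertices and no improving ray; the minimum is -290033/10480 at (21265/1048, 23891/1048).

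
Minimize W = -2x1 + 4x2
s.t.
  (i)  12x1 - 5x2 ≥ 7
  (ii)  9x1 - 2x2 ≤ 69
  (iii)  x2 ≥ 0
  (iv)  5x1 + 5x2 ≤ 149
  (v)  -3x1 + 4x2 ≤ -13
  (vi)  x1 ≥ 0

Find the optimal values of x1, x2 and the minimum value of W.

x1 = 23/3, x2 = 0, minimum W = -46/3

Corner points and W = -2x1 + 4x2:
  (23/3, 0) → W = -46/3
  (25/3, 3) → W = -14/3
  (13/3, 0) → W = -26/3

At the optimal vertex, 9x1 - 2x2 = 69 and x2 = 0.
Solving simultaneously gives x1 = 23/3, x2 = 0.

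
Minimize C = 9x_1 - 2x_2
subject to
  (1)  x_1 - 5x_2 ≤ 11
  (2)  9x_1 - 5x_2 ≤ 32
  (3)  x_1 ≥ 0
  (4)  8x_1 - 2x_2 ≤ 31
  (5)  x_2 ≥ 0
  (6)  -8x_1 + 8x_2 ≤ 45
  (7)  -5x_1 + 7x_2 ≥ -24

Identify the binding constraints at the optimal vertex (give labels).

(3) and (6)

Vertices and C = 9x_1 - 2x_2:
  (91/22, 23/22) → C = 773/22
  (32/9, 0) → C = 32
  (0, 0) → C = 0
  (0, 45/8) → C = -45/4
  (169/24, 38/3) → C = 913/24

The minimum is at (0, 45/8). Substituting into each constraint, equality holds for (3) and (6); the remaining constraints have slack.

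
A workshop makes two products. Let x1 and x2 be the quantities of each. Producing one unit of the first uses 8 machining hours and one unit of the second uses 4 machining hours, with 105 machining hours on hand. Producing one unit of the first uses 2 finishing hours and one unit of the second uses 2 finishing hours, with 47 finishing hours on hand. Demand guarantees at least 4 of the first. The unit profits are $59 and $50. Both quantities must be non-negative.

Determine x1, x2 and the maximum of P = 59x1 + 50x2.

x1 = 4, x2 = 73/4, maximum P = 2297/2

Feasible corners and P = 59x1 + 50x2:
  (105/8, 0) → P = 6195/8
  (4, 0) → P = 236
  (4, 73/4) → P = 2297/2

The binding constraints are 8x1 + 4x2 = 105 and x1 = 4.
Solving simultaneously gives x1 = 4, x2 = 73/4.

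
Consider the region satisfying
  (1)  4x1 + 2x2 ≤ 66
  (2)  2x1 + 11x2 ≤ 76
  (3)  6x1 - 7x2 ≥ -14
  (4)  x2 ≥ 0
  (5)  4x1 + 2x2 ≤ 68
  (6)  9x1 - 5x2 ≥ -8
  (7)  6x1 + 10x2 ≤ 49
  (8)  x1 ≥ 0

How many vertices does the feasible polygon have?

5

Intersecting each pair of boundary lines and keeping only the points that satisfy every inequality leaves:
  (14/33, 26/11)
  (203/102, 63/17)
  (49/6, 0)
  (0, 0)
  (0, 8/5)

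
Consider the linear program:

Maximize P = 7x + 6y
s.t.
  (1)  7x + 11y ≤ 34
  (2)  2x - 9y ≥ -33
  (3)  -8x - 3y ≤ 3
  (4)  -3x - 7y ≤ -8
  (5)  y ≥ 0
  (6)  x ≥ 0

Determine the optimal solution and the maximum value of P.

Extreme points and P = 7x + 6y:
  (34/7, 0) → P = 34
  (0, 34/11) → P = 204/11
  (8/3, 0) → P = 56/3
  (0, 8/7) → P = 48/7

x = 34/7, y = 0, maximum P = 34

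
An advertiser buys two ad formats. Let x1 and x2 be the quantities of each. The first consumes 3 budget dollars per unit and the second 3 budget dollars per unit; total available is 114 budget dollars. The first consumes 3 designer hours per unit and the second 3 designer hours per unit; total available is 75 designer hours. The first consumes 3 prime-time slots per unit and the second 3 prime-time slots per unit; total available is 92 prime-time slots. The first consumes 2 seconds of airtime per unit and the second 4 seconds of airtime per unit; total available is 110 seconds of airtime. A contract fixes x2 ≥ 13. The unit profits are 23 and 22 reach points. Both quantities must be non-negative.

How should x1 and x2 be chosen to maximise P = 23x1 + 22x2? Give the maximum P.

The optimum lies where 3x1 + 3x2 = 75 and x2 = 13.
Solving simultaneously gives x1 = 12, x2 = 13.

x1 = 12, x2 = 13, maximum P = 562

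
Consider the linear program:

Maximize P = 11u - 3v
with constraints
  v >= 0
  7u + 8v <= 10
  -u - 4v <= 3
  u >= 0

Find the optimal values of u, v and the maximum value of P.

u = 10/7, v = 0, maximum P = 110/7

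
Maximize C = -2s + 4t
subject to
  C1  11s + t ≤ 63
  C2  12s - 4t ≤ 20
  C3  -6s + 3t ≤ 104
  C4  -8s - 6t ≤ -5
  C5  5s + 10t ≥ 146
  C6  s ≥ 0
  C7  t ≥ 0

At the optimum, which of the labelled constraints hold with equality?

Extreme points and C = -2s + 4t:
  (85/39, 1522/39) → C = 5918/39
  (484/105, 1291/105) → C = 4196/105
  (0, 104/3) → C = 416/3
  (0, 73/5) → C = 292/5

The maximum is at (85/39, 1522/39). Substituting into each constraint, equality holds for C1 and C3; the remaining constraints have slack.

C1 and C3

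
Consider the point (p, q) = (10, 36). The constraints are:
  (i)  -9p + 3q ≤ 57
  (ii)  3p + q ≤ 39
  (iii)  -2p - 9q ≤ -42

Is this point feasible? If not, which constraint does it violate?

Constraint (ii): 3p + q = 66, which is not ≤ 39. All other constraints are satisfied.

not feasible — violates (ii)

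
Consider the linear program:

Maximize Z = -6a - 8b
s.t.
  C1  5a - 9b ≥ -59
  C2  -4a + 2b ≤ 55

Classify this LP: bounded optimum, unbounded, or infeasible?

From the feasible point (-29/2, -3/2), moving in the direction (-2, -4) keeps every constraint satisfied while Z increases without bound.

unbounded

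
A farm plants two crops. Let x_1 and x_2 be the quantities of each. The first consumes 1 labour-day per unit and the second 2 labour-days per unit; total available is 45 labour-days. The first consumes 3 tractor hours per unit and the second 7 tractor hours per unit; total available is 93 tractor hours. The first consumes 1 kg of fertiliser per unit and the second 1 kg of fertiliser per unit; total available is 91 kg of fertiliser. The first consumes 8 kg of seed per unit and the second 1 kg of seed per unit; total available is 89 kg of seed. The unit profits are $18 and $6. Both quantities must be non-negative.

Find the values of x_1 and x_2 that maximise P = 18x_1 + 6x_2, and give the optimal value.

Corner points and P = 18x_1 + 6x_2:
  (0, 0) → P = 0
  (0, 93/7) → P = 558/7
  (89/8, 0) → P = 801/4
  (10, 9) → P = 234

The optimum lies where 3x_1 + 7x_2 = 93 and 8x_1 + x_2 = 89.
Solving simultaneously gives x_1 = 10, x_2 = 9.

x_1 = 10, x_2 = 9, maximum P = 234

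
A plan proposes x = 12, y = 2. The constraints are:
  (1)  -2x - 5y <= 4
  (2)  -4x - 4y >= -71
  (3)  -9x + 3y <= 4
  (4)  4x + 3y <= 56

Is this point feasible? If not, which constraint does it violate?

feasible

(1): -34 ≤ 4 ✓
(2): -56 ≥ -71 ✓
(3): -102 ≤ 4 ✓
(4): 54 ≤ 56 ✓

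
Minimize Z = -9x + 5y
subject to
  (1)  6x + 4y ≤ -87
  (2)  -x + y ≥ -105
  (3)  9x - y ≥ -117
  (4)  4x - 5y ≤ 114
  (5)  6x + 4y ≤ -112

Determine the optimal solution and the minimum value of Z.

Feasible corners and Z = -9x + 5y:
  (-699/41, -1494/41) → Z = -1179/41
  (-290/21, -51/7) → Z = 615/7
  (-52/23, -566/23) → Z = -2362/23

The binding constraints are 4x - 5y = 114 and 6x + 4y = -112.
Solving simultaneously gives x = -52/23, y = -566/23.

x = -52/23, y = -566/23, minimum Z = -2362/23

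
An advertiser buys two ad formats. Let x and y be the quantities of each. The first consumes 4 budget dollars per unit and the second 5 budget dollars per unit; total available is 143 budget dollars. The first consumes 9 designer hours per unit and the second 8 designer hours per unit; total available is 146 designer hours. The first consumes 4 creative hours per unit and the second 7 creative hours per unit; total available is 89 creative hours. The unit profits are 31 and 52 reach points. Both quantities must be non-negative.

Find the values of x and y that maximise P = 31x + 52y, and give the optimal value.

x = 10, y = 7, maximum P = 674

Vertices and P = 31x + 52y:
  (0, 0) → P = 0
  (0, 89/7) → P = 4628/7
  (146/9, 0) → P = 4526/9
  (10, 7) → P = 674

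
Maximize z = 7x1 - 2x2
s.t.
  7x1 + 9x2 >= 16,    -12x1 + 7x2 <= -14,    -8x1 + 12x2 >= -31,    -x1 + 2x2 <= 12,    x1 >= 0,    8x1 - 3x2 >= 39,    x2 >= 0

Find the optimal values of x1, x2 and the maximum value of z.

x1 = 103/2, x2 = 127/4, maximum z = 297

Corner points and z = 7x1 - 2x2:
  (103/2, 127/4) → z = 297
  (125/24, 8/9) → z = 2497/72
  (114/13, 135/13) → z = 528/13

The binding constraints are -8x1 + 12x2 = -31 and -x1 + 2x2 = 12.
Solving simultaneously gives x1 = 103/2, x2 = 127/4.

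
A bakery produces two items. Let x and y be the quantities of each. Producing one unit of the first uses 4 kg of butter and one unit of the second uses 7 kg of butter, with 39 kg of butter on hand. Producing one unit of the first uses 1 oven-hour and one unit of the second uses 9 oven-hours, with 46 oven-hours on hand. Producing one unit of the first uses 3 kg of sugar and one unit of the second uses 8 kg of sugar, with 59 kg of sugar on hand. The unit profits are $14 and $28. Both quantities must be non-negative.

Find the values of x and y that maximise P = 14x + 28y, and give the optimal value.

x = 1, y = 5, maximum P = 154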